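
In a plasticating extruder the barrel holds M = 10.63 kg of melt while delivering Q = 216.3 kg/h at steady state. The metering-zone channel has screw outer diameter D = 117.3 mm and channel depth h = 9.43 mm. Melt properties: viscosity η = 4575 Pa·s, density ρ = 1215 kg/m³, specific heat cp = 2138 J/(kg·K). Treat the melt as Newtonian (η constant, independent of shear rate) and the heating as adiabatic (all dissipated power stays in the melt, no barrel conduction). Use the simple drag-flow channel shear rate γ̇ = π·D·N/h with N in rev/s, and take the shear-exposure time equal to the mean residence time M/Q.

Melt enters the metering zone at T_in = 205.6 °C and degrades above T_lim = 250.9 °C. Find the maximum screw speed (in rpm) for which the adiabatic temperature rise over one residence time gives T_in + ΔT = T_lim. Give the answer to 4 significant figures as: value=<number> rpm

value=18.51 rpm

Q_s = Q / 3600 = 216.3 / 3600 = 0.0600833 kg/s
Mean residence time: t_res = M/Q_s = 10.63 kg / 0.0600833 kg/s = 176.921 s
D = 117.3 mm = 0.1173 m;  h = 9.43 mm = 0.00943 m
ΔT_a = T_lim − T_in = 250.9 − 205.6 = 45.3 K
γ̇_max² = ΔT_a·ρ·cp/(η·t_res) = 45.3·1215·2138/(4575·176.921) = 145.382 s⁻²
γ̇_max = sqrt(145.382) = 12.0575 s⁻¹
N_max = γ̇_max h / (πD) = 12.0575·0.00943/(π·0.1173) = 0.308546 rev/s → ×60 = 18.5128 rpm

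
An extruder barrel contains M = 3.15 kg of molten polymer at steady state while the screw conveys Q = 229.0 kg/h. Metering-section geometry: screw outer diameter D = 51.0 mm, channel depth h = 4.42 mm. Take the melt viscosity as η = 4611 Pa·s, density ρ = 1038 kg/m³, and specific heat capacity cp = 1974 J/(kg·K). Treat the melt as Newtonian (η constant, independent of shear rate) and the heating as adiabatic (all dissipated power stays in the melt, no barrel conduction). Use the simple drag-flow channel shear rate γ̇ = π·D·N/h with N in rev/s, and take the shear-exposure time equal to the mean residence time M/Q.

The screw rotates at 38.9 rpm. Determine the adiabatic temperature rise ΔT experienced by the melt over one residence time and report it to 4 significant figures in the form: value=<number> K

Q_s = Q / 3600 = 229.0 / 3600 = 0.0636111 kg/s
Mean residence time: t_res = M/Q_s = 3.15 kg / 0.0636111 kg/s = 49.5197 s
D = 51.0 mm = 0.051 m;  h = 4.42 mm = 0.00442 m;  N = 38.9 rpm / 60 = 0.648333 rev/s
Shear rate: γ̇ = πDN/h = π·0.051·0.648333/0.00442 = 23.5015 s⁻¹
ΔT = η·γ̇²·t_res / (ρ·cp) = 4611 · (23.5015)² · 49.5197 / (1038 · 1974) = 61.5489 K

value=61.55 K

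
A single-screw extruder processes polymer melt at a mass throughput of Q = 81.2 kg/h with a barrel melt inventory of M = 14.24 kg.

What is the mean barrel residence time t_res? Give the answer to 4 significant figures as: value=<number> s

value=631.3 s

Q_s = Q / 3600 = 81.2 / 3600 = 0.0225556 kg/s
t_res = M / Q_s = 14.24 ÷ 0.0225556 = 631.33 s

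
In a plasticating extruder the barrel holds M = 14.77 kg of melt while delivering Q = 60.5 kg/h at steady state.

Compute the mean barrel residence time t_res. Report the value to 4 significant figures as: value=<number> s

Convert throughput: Q = 60.5 kg/h = 60.5/3600 = 0.0168056 kg/s
Mean residence time: t_res = M/Q_s = 14.77 kg / 0.0168056 kg/s = 878.876 s

value=878.9 s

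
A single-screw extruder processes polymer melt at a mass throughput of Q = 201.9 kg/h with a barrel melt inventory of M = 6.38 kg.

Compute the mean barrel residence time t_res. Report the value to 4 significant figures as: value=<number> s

Throughput in SI: Q_s = 201.9 kg/h ÷ 3600 s/h = 0.0560833 kg/s
t_res = M / Q_s = 6.38 / 0.0560833 = 113.759 s

value=113.8 s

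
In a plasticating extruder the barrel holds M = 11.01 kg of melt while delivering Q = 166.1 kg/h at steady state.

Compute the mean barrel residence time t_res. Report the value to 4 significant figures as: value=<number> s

Q_s = Q / 3600 = 166.1 / 3600 = 0.0461389 kg/s
t_res = M / Q_s = 11.01 ÷ 0.0461389 = 238.627 s

value=238.6 s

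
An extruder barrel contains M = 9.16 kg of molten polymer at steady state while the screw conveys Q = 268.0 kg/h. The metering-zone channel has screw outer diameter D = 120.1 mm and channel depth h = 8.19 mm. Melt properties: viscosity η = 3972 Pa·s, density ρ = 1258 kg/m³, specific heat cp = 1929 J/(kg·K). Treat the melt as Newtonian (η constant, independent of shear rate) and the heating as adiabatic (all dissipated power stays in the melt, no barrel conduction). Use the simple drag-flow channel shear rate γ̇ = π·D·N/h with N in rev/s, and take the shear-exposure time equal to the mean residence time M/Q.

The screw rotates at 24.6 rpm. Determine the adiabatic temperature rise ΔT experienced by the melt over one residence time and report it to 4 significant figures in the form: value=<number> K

Throughput in SI: Q_s = 268.0 kg/h ÷ 3600 s/h = 0.0744444 kg/s
t_res = M / Q_s = 9.16 ÷ 0.0744444 = 123.045 s
Geometry in metres: D = 120.1 mm → 0.1201 m, h = 8.19 mm → 0.00819 m; screw speed N = 24.6 rpm = 0.41 rev/s
γ̇ = π D N / h = (π)(0.1201)(0.41) / 0.00819 = 18.8883 s⁻¹
Adiabatic rise: ΔT = η γ̇² t_res / (ρ cp) = 3972·(18.8883)²·123.045 / (1258·1929) = 71.8531 K

value=71.85 K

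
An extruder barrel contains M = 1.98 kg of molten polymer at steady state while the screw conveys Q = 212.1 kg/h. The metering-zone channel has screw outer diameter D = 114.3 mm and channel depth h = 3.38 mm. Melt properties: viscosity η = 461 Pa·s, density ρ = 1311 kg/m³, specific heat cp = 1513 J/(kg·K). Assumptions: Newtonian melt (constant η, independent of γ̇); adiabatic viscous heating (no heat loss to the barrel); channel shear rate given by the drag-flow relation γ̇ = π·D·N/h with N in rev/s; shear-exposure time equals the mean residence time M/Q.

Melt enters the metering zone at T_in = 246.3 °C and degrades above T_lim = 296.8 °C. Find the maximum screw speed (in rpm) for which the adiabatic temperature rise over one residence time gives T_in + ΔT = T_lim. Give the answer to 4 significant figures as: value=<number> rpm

value=45.41 rpm

Convert throughput: Q = 212.1 kg/h = 212.1/3600 = 0.0589167 kg/s
Mean residence time: t_res = M/Q_s = 1.98 kg / 0.0589167 kg/s = 33.6068 s
D = 114.3 mm = 0.1143 m;  h = 3.38 mm = 0.00338 m
Allowable rise: ΔT_a = T_lim − T_in = 296.8 − 246.3 = 50.5 K
γ̇_max² = ΔT_a·ρ·cp/(η·t_res) = 50.5·1311·1513/(461·33.6068) = 6465.54 s⁻²
Take the square root: γ̇_max = √(6465.54) = 80.4086 s⁻¹
N_max = γ̇_max·h / (π·D) = 80.4086 · 0.00338 / (π · 0.1143) = 0.756873 rev/s = 45.4124 rpm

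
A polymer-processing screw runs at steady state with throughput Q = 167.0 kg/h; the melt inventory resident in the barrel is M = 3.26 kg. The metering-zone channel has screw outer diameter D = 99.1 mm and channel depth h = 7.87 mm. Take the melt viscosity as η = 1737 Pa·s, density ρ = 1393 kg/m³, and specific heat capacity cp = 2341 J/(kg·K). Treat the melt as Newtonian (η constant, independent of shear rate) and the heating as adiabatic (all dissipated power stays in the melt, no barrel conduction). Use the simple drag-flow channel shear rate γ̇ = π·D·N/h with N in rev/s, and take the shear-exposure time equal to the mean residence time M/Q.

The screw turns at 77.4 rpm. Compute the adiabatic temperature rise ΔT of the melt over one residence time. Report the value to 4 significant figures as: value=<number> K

value=97.48 K

Throughput in SI: Q_s = 167.0 kg/h ÷ 3600 s/h = 0.0463889 kg/s
t_res = M / Q_s = 3.26 ÷ 0.0463889 = 70.2754 s
D = 99.1 mm = 0.0991 m;  h = 7.87 mm = 0.00787 m;  N = 77.4 rpm / 60 = 1.29 rev/s
Shear rate: γ̇ = πDN/h = π·0.0991·1.29/0.00787 = 51.0315 s⁻¹
ΔT = η·γ̇²·t_res/(ρ·cp) = [1737 × 51.0315² × 70.2754] / [1393 × 2341] = 97.4828 K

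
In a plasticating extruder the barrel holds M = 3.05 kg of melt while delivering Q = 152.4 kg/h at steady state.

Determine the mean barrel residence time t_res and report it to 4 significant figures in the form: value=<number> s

Convert throughput: Q = 152.4 kg/h = 152.4/3600 = 0.0423333 kg/s
t_res = M / Q_s = 3.05 ÷ 0.0423333 = 72.0472 s

value=72.05 s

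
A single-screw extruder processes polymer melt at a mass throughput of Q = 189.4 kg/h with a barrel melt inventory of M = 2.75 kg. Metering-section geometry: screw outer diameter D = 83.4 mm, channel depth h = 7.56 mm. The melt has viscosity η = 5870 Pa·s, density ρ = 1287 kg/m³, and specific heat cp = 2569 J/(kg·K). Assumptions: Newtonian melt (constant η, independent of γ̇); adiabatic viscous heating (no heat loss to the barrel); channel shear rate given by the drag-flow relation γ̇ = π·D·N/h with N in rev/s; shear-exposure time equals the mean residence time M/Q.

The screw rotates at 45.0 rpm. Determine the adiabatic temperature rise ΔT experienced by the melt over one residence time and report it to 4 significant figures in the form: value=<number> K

Q_s = Q / 3600 = 189.4 / 3600 = 0.0526111 kg/s
Mean residence time: t_res = M/Q_s = 2.75 kg / 0.0526111 kg/s = 52.2703 s
Convert to SI: D = 0.0834 m, h = 0.00756 m, N = 45.0/60 = 0.75 rev/s
γ̇ = π D N / h = (π)(0.0834)(0.75) / 0.00756 = 25.9929 s⁻¹
Adiabatic rise: ΔT = η γ̇² t_res / (ρ cp) = 5870·(25.9929)²·52.2703 / (1287·2569) = 62.6991 K

value=62.70 K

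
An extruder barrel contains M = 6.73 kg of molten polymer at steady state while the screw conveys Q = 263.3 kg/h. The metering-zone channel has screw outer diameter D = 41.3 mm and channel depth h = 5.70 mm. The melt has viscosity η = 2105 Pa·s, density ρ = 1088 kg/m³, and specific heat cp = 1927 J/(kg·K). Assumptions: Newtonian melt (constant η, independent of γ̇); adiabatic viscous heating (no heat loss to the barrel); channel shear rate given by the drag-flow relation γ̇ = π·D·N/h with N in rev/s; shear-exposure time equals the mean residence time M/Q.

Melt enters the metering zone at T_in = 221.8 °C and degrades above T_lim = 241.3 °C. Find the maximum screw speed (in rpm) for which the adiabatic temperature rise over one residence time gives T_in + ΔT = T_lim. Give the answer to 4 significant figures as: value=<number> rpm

Convert throughput: Q = 263.3 kg/h = 263.3/3600 = 0.0731389 kg/s
Mean residence time: t_res = M/Q_s = 6.73 kg / 0.0731389 kg/s = 92.0167 s
Geometry in SI: D = 41.3 mm → 0.0413 m, h = 5.70 mm → 0.0057 m
ΔT_a = T_lim − T_in = 241.3 °C − 221.8 °C = 19.5 K
Invert ΔT = ηγ̇²t_res/(ρcp) for γ̇: γ̇_max² = ΔT_a ρ cp / (η t_res) = 19.5·1088·1927 / (2105·92.0167) = 211.07 s⁻²
Take the square root: γ̇_max = √(211.07) = 14.5282 s⁻¹
N_max = γ̇_max h / (πD) = 14.5282·0.0057/(π·0.0413) = 0.638246 rev/s → ×60 = 38.2948 rpm

value=38.29 rpm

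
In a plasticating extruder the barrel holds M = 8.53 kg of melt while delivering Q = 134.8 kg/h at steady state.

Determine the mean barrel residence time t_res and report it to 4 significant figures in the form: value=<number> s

Q_s = Q / 3600 = 134.8 / 3600 = 0.0374444 kg/s
t_res = M / Q_s = 8.53 / 0.0374444 = 227.804 s

value=227.8 s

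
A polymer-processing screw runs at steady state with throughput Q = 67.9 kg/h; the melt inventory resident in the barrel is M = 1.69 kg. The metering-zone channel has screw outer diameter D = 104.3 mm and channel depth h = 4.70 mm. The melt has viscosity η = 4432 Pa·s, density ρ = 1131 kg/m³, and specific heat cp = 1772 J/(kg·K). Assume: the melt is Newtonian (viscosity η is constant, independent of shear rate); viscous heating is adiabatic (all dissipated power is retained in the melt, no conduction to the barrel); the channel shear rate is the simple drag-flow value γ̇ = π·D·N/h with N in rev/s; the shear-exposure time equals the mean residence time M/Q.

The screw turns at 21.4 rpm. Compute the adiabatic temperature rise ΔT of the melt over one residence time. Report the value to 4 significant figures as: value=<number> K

value=122.5 K

Throughput in SI: Q_s = 67.9 kg/h ÷ 3600 s/h = 0.0188611 kg/s
t_res = M / Q_s = 1.69 / 0.0188611 = 89.6024 s
Convert to SI: D = 0.1043 m, h = 0.0047 m, N = 21.4/60 = 0.356667 rev/s
γ̇ = π·D·N / h = π · 0.1043 · 0.356667 / 0.0047 = 24.8656 s⁻¹
ΔT = η·γ̇²·t_res/(ρ·cp) = [4432 × 24.8656² × 89.6024] / [1131 × 1772] = 122.515 K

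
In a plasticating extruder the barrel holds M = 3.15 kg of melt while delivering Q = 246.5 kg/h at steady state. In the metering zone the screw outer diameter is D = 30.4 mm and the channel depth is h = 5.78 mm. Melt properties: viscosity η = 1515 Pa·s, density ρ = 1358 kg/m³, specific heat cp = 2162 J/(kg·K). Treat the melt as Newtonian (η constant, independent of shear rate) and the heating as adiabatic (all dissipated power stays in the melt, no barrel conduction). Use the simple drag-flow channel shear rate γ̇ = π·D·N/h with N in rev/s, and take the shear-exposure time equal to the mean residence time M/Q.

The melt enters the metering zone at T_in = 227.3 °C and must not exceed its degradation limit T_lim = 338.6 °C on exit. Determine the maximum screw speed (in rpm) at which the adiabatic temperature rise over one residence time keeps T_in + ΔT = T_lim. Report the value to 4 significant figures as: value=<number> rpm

Throughput in SI: Q_s = 246.5 kg/h ÷ 3600 s/h = 0.0684722 kg/s
t_res = M / Q_s = 3.15 / 0.0684722 = 46.0041 s
Geometry in SI: D = 30.4 mm → 0.0304 m, h = 5.78 mm → 0.00578 m
ΔT_a = T_lim − T_in = 338.6 − 227.3 = 111.3 K
γ̇_max² = ΔT_a·ρ·cp/(η·t_res) = 111.3·1358·2162/(1515·46.0041) = 4688.59 s⁻²
γ̇_max = √4688.59 = 68.4732 s⁻¹
N_max = γ̇_max h / (πD) = 68.4732·0.00578/(π·0.0304) = 4.14405 rev/s → ×60 = 248.643 rpm

value=248.6 rpm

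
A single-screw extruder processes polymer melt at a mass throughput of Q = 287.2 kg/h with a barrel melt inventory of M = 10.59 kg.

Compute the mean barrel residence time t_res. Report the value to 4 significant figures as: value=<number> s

Throughput in SI: Q_s = 287.2 kg/h ÷ 3600 s/h = 0.0797778 kg/s
t_res = M / Q_s = 10.59 ÷ 0.0797778 = 132.744 s

value=132.7 s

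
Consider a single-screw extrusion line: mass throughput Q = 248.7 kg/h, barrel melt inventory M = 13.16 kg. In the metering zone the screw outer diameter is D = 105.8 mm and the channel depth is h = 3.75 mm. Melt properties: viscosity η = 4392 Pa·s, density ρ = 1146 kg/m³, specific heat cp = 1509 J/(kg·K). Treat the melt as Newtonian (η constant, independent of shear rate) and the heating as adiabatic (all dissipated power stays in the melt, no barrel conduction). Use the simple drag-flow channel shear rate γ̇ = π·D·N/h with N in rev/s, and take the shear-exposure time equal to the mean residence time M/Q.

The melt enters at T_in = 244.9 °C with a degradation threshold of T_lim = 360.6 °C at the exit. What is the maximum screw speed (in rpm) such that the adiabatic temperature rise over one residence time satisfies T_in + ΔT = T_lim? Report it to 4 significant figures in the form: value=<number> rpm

value=10.47 rpm

Convert throughput: Q = 248.7 kg/h = 248.7/3600 = 0.0690833 kg/s
t_res = M / Q_s = 13.16 / 0.0690833 = 190.495 s
Convert to metres: D = 0.1058 m, h = 0.00375 m
Allowable rise: ΔT_a = T_lim − T_in = 360.6 − 244.9 = 115.7 K
γ̇_max² = ΔT_a·ρ·cp / (η·t_res) = [115.7 × 1146 × 1509] / [4392 × 190.495] = 239.146 s⁻²
γ̇_max = √239.146 = 15.4643 s⁻¹
N_max = γ̇_max·h / (π·D) = 15.4643 · 0.00375 / (π · 0.1058) = 0.174472 rev/s = 10.4683 rpm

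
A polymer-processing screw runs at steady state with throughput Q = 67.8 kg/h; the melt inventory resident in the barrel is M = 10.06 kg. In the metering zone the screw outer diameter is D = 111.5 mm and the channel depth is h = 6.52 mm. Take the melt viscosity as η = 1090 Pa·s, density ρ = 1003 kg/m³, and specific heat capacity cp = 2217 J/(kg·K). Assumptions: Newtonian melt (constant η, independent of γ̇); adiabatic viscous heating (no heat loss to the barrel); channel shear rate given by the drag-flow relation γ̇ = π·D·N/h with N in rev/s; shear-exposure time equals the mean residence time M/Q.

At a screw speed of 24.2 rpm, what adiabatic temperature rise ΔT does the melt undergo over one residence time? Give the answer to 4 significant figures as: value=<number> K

value=122.9 K

Q_s = Q / 3600 = 67.8 / 3600 = 0.0188333 kg/s
t_res = M / Q_s = 10.06 / 0.0188333 = 534.159 s
Geometry in metres: D = 111.5 mm → 0.1115 m, h = 6.52 mm → 0.00652 m; screw speed N = 24.2 rpm = 0.403333 rev/s
Shear rate: γ̇ = πDN/h = π·0.1115·0.403333/0.00652 = 21.6691 s⁻¹
Adiabatic rise: ΔT = η γ̇² t_res / (ρ cp) = 1090·(21.6691)²·534.159 / (1003·2217) = 122.946 K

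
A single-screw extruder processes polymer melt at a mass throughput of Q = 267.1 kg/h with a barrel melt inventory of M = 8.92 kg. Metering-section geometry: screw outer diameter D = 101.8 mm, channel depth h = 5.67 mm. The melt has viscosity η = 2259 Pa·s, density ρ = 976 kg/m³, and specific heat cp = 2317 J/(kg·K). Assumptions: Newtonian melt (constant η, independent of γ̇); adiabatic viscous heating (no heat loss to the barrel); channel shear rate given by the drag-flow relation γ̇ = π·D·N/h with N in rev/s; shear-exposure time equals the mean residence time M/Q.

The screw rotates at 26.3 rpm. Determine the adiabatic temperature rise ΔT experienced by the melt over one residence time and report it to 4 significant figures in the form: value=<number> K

value=73.41 K

Throughput in SI: Q_s = 267.1 kg/h ÷ 3600 s/h = 0.0741944 kg/s
t_res = M / Q_s = 8.92 / 0.0741944 = 120.225 s
Geometry in metres: D = 101.8 mm → 0.1018 m, h = 5.67 mm → 0.00567 m; screw speed N = 26.3 rpm = 0.438333 rev/s
Shear rate: γ̇ = πDN/h = π·0.1018·0.438333/0.00567 = 24.724 s⁻¹
ΔT = η·γ̇²·t_res/(ρ·cp) = [2259 × 24.724² × 120.225] / [976 × 2317] = 73.4128 K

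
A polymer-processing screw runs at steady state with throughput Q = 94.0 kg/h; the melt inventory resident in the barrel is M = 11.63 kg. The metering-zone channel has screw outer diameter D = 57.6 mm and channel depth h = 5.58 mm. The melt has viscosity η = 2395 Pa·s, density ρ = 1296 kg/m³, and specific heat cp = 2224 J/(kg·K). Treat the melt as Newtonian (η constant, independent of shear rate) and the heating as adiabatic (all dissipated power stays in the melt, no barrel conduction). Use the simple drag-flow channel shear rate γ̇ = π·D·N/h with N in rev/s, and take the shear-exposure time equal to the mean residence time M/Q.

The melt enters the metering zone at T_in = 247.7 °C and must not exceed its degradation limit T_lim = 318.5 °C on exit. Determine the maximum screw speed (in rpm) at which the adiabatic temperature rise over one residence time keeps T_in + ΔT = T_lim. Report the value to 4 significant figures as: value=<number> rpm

value=25.59 rpm

Throughput in SI: Q_s = 94.0 kg/h ÷ 3600 s/h = 0.0261111 kg/s
t_res = M / Q_s = 11.63 / 0.0261111 = 445.404 s
Convert to metres: D = 0.0576 m, h = 0.00558 m
ΔT_a = T_lim − T_in = 318.5 °C − 247.7 °C = 70.8 K
γ̇_max² = ΔT_a·ρ·cp / (η·t_res) = [70.8 × 1296 × 2224] / [2395 × 445.404] = 191.299 s⁻²
γ̇_max = √191.299 = 13.8311 s⁻¹
Solve γ̇ = πDN/h for N: N_max = γ̇_max·h/(π·D) = 13.8311 × 0.00558 / (π × 0.0576) = 0.426499 rev/s = 25.59 rpm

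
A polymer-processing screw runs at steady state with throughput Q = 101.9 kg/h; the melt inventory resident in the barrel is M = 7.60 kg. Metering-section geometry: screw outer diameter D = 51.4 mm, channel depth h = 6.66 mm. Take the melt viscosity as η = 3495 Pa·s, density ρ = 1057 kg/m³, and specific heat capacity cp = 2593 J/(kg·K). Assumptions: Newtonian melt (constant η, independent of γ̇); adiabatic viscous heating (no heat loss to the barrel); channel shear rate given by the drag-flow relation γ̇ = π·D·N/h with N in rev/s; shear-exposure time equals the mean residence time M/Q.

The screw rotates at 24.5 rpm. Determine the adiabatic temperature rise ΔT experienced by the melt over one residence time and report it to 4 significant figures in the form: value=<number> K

value=33.56 K

Throughput in SI: Q_s = 101.9 kg/h ÷ 3600 s/h = 0.0283056 kg/s
Mean residence time: t_res = M/Q_s = 7.60 kg / 0.0283056 kg/s = 268.499 s
Convert to SI: D = 0.0514 m, h = 0.00666 m, N = 24.5/60 = 0.408333 rev/s
γ̇ = π·D·N / h = π · 0.0514 · 0.408333 / 0.00666 = 9.90042 s⁻¹
ΔT = η·γ̇²·t_res / (ρ·cp) = 3495 · (9.90042)² · 268.499 / (1057 · 2593) = 33.5598 K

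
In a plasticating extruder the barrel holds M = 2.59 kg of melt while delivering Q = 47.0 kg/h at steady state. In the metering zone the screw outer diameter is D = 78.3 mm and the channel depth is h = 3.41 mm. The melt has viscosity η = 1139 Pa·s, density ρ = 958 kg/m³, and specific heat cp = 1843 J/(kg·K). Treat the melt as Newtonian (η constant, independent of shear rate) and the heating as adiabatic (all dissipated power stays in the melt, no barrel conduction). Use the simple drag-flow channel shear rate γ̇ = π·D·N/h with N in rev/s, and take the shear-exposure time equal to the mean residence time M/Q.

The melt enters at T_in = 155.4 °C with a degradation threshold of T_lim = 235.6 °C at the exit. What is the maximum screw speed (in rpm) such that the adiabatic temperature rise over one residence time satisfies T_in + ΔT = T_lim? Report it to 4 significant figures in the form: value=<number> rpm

Throughput in SI: Q_s = 47.0 kg/h ÷ 3600 s/h = 0.0130556 kg/s
Mean residence time: t_res = M/Q_s = 2.59 kg / 0.0130556 kg/s = 198.383 s
Convert to metres: D = 0.0783 m, h = 0.00341 m
ΔT_a = T_lim − T_in = 235.6 − 155.4 = 80.2 K
γ̇_max² = ΔT_a·ρ·cp/(η·t_res) = 80.2·958·1843/(1139·198.383) = 626.667 s⁻²
γ̇_max = √626.667 = 25.0333 s⁻¹
Solve γ̇ = πDN/h for N: N_max = γ̇_max·h/(π·D) = 25.0333 × 0.00341 / (π × 0.0783) = 0.347025 rev/s = 20.8215 rpm

value=20.82 rpm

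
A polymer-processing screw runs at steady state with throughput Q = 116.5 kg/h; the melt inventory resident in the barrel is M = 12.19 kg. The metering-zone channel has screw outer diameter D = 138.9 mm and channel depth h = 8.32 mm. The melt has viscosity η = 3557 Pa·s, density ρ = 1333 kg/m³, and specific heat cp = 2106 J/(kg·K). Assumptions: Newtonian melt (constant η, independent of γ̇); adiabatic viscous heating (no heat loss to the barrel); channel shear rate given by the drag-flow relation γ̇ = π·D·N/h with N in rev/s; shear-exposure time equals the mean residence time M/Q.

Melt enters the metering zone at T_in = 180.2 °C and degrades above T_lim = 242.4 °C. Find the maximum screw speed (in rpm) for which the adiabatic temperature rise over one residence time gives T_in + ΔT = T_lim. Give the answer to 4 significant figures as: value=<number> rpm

value=13.06 rpm

Throughput in SI: Q_s = 116.5 kg/h ÷ 3600 s/h = 0.0323611 kg/s
Mean residence time: t_res = M/Q_s = 12.19 kg / 0.0323611 kg/s = 376.687 s
Convert to metres: D = 0.1389 m, h = 0.00832 m
ΔT_a = T_lim − T_in = 242.4 °C − 180.2 °C = 62.2 K
Invert ΔT = ηγ̇²t_res/(ρcp) for γ̇: γ̇_max² = ΔT_a ρ cp / (η t_res) = 62.2·1333·2106 / (3557·376.687) = 130.321 s⁻²
Take the square root: γ̇_max = √(130.321) = 11.4158 s⁻¹
Solve γ̇ = πDN/h for N: N_max = γ̇_max·h/(π·D) = 11.4158 × 0.00832 / (π × 0.1389) = 0.21766 rev/s = 13.0596 rpm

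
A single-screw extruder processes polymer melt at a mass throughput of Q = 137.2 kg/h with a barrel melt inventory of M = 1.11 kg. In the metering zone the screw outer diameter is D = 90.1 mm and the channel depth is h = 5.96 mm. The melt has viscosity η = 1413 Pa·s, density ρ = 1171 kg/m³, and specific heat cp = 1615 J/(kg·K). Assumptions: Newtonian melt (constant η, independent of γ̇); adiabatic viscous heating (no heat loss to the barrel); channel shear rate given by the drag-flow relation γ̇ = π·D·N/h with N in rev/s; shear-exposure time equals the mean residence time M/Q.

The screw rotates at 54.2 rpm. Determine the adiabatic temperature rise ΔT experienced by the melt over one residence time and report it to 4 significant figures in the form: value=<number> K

Q_s = Q / 3600 = 137.2 / 3600 = 0.0381111 kg/s
t_res = M / Q_s = 1.11 ÷ 0.0381111 = 29.1254 s
D = 90.1 mm = 0.0901 m;  h = 5.96 mm = 0.00596 m;  N = 54.2 rpm / 60 = 0.903333 rev/s
γ̇ = π·D·N / h = π · 0.0901 · 0.903333 / 0.00596 = 42.9019 s⁻¹
Adiabatic rise: ΔT = η γ̇² t_res / (ρ cp) = 1413·(42.9019)²·29.1254 / (1171·1615) = 40.0532 K

value=40.05 K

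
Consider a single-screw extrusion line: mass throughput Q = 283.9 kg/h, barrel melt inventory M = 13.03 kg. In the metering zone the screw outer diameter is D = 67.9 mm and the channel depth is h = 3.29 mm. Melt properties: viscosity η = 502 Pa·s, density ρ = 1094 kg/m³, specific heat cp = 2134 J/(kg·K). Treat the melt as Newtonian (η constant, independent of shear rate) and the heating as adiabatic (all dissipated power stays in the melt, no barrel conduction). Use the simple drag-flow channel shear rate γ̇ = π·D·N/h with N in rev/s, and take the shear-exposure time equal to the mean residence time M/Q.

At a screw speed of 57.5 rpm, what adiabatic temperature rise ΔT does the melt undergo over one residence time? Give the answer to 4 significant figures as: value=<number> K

value=137.2 K

Q_s = Q / 3600 = 283.9 / 3600 = 0.0788611 kg/s
t_res = M / Q_s = 13.03 / 0.0788611 = 165.227 s
Convert to SI: D = 0.0679 m, h = 0.00329 m, N = 57.5/60 = 0.958333 rev/s
Shear rate: γ̇ = πDN/h = π·0.0679·0.958333/0.00329 = 62.1356 s⁻¹
ΔT = η·γ̇²·t_res/(ρ·cp) = [502 × 62.1356² × 165.227] / [1094 × 2134] = 137.168 K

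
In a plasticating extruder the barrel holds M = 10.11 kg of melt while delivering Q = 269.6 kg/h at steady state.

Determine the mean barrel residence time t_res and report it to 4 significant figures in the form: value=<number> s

Q_s = Q / 3600 = 269.6 / 3600 = 0.0748889 kg/s
t_res = M / Q_s = 10.11 ÷ 0.0748889 = 135 s

value=135.0 s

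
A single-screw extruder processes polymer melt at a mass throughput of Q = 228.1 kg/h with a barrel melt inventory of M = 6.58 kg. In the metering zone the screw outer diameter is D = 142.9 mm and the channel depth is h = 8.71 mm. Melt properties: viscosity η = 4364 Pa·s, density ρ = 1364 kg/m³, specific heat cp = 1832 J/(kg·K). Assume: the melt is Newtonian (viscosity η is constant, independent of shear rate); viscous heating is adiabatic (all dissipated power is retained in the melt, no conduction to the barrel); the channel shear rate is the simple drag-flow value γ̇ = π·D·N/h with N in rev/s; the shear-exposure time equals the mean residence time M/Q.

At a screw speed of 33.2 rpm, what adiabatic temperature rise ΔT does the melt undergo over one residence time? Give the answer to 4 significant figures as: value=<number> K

Throughput in SI: Q_s = 228.1 kg/h ÷ 3600 s/h = 0.0633611 kg/s
Mean residence time: t_res = M/Q_s = 6.58 kg / 0.0633611 kg/s = 103.849 s
Convert to SI: D = 0.1429 m, h = 0.00871 m, N = 33.2/60 = 0.553333 rev/s
γ̇ = π·D·N / h = π · 0.1429 · 0.553333 / 0.00871 = 28.5201 s⁻¹
ΔT = η·γ̇²·t_res/(ρ·cp) = [4364 × 28.5201² × 103.849] / [1364 × 1832] = 147.52 K

value=147.5 K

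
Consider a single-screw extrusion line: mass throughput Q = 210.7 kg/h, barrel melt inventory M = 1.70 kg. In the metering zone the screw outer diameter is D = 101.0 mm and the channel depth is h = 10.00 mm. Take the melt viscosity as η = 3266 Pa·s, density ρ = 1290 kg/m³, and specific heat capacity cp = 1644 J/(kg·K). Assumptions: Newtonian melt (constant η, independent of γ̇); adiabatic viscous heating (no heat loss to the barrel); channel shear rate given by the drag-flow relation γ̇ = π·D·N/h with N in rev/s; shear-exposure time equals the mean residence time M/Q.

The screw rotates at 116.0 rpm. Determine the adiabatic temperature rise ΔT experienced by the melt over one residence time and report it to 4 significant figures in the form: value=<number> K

Throughput in SI: Q_s = 210.7 kg/h ÷ 3600 s/h = 0.0585278 kg/s
t_res = M / Q_s = 1.70 / 0.0585278 = 29.046 s
Geometry in metres: D = 101.0 mm → 0.101 m, h = 10.00 mm → 0.01 m; screw speed N = 116.0 rpm = 1.93333 rev/s
γ̇ = π·D·N / h = π · 0.101 · 1.93333 / 0.01 = 61.3448 s⁻¹
ΔT = η·γ̇²·t_res / (ρ·cp) = 3266 · (61.3448)² · 29.046 / (1290 · 1644) = 168.332 K

value=168.3 K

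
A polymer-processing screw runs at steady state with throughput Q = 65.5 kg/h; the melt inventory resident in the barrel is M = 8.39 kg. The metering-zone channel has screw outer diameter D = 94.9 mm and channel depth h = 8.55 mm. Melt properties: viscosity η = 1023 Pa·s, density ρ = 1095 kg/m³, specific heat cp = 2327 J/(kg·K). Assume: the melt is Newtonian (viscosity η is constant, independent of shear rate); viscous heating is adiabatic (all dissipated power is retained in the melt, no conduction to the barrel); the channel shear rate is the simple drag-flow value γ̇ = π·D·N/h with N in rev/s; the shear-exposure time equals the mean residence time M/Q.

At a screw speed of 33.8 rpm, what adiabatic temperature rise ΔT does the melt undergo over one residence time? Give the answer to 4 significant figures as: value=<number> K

Convert throughput: Q = 65.5 kg/h = 65.5/3600 = 0.0181944 kg/s
t_res = M / Q_s = 8.39 / 0.0181944 = 461.13 s
Convert to SI: D = 0.0949 m, h = 0.00855 m, N = 33.8/60 = 0.563333 rev/s
γ̇ = π D N / h = (π)(0.0949)(0.563333) / 0.00855 = 19.6433 s⁻¹
ΔT = η·γ̇²·t_res / (ρ·cp) = 1023 · (19.6433)² · 461.13 / (1095 · 2327) = 71.4363 K

value=71.44 K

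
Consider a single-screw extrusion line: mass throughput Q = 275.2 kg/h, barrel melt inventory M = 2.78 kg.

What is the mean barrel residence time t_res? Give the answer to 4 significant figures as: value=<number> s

Q_s = Q / 3600 = 275.2 / 3600 = 0.0764444 kg/s
t_res = M / Q_s = 2.78 / 0.0764444 = 36.3663 s

value=36.37 s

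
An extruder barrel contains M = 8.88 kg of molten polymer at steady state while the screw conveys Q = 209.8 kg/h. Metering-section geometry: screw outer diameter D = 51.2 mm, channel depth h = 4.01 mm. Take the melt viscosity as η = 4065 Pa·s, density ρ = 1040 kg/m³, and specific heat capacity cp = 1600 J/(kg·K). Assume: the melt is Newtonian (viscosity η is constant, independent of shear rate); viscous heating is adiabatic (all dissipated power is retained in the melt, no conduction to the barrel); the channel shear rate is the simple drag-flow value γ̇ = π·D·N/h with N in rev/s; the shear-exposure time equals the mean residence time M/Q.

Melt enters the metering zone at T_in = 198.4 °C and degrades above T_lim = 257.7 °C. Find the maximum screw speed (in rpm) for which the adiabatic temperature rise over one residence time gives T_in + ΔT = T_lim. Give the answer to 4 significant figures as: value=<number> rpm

Q_s = Q / 3600 = 209.8 / 3600 = 0.0582778 kg/s
t_res = M / Q_s = 8.88 ÷ 0.0582778 = 152.374 s
Convert to metres: D = 0.0512 m, h = 0.00401 m
ΔT_a = T_lim − T_in = 257.7 °C − 198.4 °C = 59.3 K
γ̇_max² = ΔT_a·ρ·cp / (η·t_res) = [59.3 × 1040 × 1600] / [4065 × 152.374] = 159.308 s⁻²
γ̇_max = sqrt(159.308) = 12.6217 s⁻¹
N_max = γ̇_max·h / (π·D) = 12.6217 · 0.00401 / (π · 0.0512) = 0.314661 rev/s = 18.8797 rpm

value=18.88 rpm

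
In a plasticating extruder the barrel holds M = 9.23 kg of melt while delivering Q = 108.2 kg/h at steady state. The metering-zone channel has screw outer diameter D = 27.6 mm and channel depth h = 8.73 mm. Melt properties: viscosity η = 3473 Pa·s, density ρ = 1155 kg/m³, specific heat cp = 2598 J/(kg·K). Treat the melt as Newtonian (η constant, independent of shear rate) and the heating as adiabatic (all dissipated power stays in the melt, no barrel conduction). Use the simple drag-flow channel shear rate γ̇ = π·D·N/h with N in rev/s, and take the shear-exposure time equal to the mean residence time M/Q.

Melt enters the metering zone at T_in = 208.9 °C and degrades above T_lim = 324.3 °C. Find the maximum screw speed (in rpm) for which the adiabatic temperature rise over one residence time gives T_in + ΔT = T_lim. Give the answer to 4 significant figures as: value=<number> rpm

Throughput in SI: Q_s = 108.2 kg/h ÷ 3600 s/h = 0.0300556 kg/s
t_res = M / Q_s = 9.23 ÷ 0.0300556 = 307.098 s
Geometry in SI: D = 27.6 mm → 0.0276 m, h = 8.73 mm → 0.00873 m
ΔT_a = T_lim − T_in = 324.3 − 208.9 = 115.4 K
Invert ΔT = ηγ̇²t_res/(ρcp) for γ̇: γ̇_max² = ΔT_a ρ cp / (η t_res) = 115.4·1155·2598 / (3473·307.098) = 324.672 s⁻²
γ̇_max = sqrt(324.672) = 18.0187 s⁻¹
N_max = γ̇_max h / (πD) = 18.0187·0.00873/(π·0.0276) = 1.81417 rev/s → ×60 = 108.85 rpm

value=108.9 rpm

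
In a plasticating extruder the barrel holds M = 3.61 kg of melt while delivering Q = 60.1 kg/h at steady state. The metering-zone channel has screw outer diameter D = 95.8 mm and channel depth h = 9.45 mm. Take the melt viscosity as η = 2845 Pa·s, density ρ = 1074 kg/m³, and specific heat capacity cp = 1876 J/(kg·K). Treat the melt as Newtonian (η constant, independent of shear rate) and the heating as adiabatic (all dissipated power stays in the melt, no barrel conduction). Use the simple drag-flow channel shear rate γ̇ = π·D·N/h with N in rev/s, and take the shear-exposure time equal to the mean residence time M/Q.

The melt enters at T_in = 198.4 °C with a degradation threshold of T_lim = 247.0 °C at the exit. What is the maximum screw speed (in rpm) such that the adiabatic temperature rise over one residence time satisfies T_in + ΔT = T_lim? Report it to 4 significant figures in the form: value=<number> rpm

value=23.77 rpm

Throughput in SI: Q_s = 60.1 kg/h ÷ 3600 s/h = 0.0166944 kg/s
t_res = M / Q_s = 3.61 / 0.0166944 = 216.24 s
Convert to metres: D = 0.0958 m, h = 0.00945 m
Allowable rise: ΔT_a = T_lim − T_in = 247.0 − 198.4 = 48.6 K
γ̇_max² = ΔT_a·ρ·cp / (η·t_res) = [48.6 × 1074 × 1876] / [2845 × 216.24] = 159.168 s⁻²
γ̇_max = √159.168 = 12.6162 s⁻¹
N_max = γ̇_max·h / (π·D) = 12.6162 · 0.00945 / (π · 0.0958) = 0.396136 rev/s = 23.7682 rpm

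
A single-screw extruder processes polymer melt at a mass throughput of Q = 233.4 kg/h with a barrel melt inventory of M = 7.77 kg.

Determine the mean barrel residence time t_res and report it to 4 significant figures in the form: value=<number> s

value=119.8 s

Throughput in SI: Q_s = 233.4 kg/h ÷ 3600 s/h = 0.0648333 kg/s
Mean residence time: t_res = M/Q_s = 7.77 kg / 0.0648333 kg/s = 119.846 s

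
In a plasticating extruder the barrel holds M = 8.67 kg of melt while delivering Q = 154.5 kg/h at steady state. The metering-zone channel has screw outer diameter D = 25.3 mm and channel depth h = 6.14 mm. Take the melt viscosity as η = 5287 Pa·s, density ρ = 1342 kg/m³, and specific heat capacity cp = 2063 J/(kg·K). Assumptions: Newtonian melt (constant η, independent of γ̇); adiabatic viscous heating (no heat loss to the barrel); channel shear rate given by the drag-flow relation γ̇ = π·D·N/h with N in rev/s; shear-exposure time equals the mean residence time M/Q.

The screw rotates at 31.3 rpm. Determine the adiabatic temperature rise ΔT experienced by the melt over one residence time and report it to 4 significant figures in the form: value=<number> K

Throughput in SI: Q_s = 154.5 kg/h ÷ 3600 s/h = 0.0429167 kg/s
t_res = M / Q_s = 8.67 / 0.0429167 = 202.019 s
Geometry in metres: D = 25.3 mm → 0.0253 m, h = 6.14 mm → 0.00614 m; screw speed N = 31.3 rpm = 0.521667 rev/s
Shear rate: γ̇ = πDN/h = π·0.0253·0.521667/0.00614 = 6.75297 s⁻¹
ΔT = η·γ̇²·t_res / (ρ·cp) = 5287 · (6.75297)² · 202.019 / (1342 · 2063) = 17.593 K

value=17.59 K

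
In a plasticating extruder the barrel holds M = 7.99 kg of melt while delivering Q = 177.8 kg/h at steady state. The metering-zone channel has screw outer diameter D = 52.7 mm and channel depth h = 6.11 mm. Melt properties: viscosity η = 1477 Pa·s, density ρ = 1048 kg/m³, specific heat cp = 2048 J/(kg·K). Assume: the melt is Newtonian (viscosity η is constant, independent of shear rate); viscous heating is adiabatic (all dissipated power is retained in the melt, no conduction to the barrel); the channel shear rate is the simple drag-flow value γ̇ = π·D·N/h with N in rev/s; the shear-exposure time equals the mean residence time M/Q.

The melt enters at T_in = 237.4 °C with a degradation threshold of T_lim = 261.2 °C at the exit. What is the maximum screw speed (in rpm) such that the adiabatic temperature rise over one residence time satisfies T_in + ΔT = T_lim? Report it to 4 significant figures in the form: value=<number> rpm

Q_s = Q / 3600 = 177.8 / 3600 = 0.0493889 kg/s
Mean residence time: t_res = M/Q_s = 7.99 kg / 0.0493889 kg/s = 161.777 s
Geometry in SI: D = 52.7 mm → 0.0527 m, h = 6.11 mm → 0.00611 m
ΔT_a = T_lim − T_in = 261.2 °C − 237.4 °C = 23.8 K
γ̇_max² = ΔT_a·ρ·cp / (η·t_res) = [23.8 × 1048 × 2048] / [1477 × 161.777] = 213.782 s⁻²
γ̇_max = sqrt(213.782) = 14.6213 s⁻¹
N_max = γ̇_max·h / (π·D) = 14.6213 · 0.00611 / (π · 0.0527) = 0.539592 rev/s = 32.3755 rpm

value=32.38 rpm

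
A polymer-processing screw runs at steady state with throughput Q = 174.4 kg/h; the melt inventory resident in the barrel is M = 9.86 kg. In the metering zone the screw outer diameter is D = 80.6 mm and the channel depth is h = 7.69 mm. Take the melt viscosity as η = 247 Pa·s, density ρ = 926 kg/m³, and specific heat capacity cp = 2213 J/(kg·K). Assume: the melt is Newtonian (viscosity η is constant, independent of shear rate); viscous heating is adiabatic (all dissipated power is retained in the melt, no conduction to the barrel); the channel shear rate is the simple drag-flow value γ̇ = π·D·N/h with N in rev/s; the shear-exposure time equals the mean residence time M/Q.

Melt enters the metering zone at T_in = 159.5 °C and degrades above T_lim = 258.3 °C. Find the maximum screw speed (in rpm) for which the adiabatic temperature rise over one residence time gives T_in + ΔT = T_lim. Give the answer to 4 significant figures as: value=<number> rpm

Convert throughput: Q = 174.4 kg/h = 174.4/3600 = 0.0484444 kg/s
t_res = M / Q_s = 9.86 ÷ 0.0484444 = 203.532 s
D = 80.6 mm = 0.0806 m;  h = 7.69 mm = 0.00769 m
Allowable rise: ΔT_a = T_lim − T_in = 258.3 − 159.5 = 98.8 K
Invert ΔT = ηγ̇²t_res/(ρcp) for γ̇: γ̇_max² = ΔT_a ρ cp / (η t_res) = 98.8·926·2213 / (247·203.532) = 4027.35 s⁻²
γ̇_max = √4027.35 = 63.4614 s⁻¹
N_max = γ̇_max h / (πD) = 63.4614·0.00769/(π·0.0806) = 1.92731 rev/s → ×60 = 115.638 rpm

value=115.6 rpm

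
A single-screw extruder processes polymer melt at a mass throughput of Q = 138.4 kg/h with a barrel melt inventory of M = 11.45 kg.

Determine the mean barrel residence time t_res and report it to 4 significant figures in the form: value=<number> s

Convert throughput: Q = 138.4 kg/h = 138.4/3600 = 0.0384444 kg/s
Mean residence time: t_res = M/Q_s = 11.45 kg / 0.0384444 kg/s = 297.832 s

value=297.8 s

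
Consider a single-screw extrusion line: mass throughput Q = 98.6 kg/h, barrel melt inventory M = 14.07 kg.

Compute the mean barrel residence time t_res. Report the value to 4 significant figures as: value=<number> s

Throughput in SI: Q_s = 98.6 kg/h ÷ 3600 s/h = 0.0273889 kg/s
Mean residence time: t_res = M/Q_s = 14.07 kg / 0.0273889 kg/s = 513.712 s

value=513.7 s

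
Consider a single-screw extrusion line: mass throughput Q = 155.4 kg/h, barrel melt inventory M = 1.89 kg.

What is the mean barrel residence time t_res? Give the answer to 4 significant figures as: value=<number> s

value=43.78 s

Throughput in SI: Q_s = 155.4 kg/h ÷ 3600 s/h = 0.0431667 kg/s
t_res = M / Q_s = 1.89 ÷ 0.0431667 = 43.7838 s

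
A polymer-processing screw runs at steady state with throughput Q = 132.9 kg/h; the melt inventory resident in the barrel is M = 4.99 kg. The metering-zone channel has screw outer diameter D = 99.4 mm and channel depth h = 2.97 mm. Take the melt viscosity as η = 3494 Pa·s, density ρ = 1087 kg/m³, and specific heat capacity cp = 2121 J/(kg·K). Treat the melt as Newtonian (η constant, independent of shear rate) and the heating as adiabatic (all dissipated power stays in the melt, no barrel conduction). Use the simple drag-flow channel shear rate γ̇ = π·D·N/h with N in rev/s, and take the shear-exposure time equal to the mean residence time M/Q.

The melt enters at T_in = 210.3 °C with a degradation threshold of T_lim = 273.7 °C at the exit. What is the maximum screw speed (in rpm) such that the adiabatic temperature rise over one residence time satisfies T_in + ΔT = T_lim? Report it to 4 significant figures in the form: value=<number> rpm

Convert throughput: Q = 132.9 kg/h = 132.9/3600 = 0.0369167 kg/s
t_res = M / Q_s = 4.99 ÷ 0.0369167 = 135.169 s
D = 99.4 mm = 0.0994 m;  h = 2.97 mm = 0.00297 m
Allowable rise: ΔT_a = T_lim − T_in = 273.7 − 210.3 = 63.4 K
γ̇_max² = ΔT_a·ρ·cp/(η·t_res) = 63.4·1087·2121/(3494·135.169) = 309.498 s⁻²
Take the square root: γ̇_max = √(309.498) = 17.5926 s⁻¹
N_max = γ̇_max·h / (π·D) = 17.5926 · 0.00297 / (π · 0.0994) = 0.167321 rev/s = 10.0392 rpm

value=10.04 rpm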